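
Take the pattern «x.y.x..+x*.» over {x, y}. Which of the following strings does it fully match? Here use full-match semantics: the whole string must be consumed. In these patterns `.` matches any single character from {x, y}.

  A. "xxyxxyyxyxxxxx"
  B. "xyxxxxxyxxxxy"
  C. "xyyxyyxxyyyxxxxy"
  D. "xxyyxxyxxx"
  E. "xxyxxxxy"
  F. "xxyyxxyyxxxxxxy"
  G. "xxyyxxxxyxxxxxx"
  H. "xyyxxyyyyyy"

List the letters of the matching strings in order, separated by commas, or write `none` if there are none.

A, D, E, F, G, H

A → match
B → no match
C → no match
D. "xxyyxxyxxx" → match
E. "xxyxxxxy" → match
F → match
G → match
H. "xyyxxyyyyyy" → match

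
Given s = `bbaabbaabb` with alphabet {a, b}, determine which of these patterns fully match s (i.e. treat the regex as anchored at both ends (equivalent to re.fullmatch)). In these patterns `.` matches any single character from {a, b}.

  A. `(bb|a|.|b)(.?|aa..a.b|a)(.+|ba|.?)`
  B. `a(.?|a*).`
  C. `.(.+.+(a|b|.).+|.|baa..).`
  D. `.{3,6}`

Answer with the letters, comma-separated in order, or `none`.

A → match
B → no match — must start with `a`
C → match
D → no match

A, C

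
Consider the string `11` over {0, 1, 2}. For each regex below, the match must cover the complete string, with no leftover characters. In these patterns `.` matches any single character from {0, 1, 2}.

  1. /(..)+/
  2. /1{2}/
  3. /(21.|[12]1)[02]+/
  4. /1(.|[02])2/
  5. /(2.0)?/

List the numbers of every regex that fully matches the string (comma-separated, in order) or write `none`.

1 → match
2 → match
3 → no match
4 → no match — must end with `2`
5 → no match

1, 2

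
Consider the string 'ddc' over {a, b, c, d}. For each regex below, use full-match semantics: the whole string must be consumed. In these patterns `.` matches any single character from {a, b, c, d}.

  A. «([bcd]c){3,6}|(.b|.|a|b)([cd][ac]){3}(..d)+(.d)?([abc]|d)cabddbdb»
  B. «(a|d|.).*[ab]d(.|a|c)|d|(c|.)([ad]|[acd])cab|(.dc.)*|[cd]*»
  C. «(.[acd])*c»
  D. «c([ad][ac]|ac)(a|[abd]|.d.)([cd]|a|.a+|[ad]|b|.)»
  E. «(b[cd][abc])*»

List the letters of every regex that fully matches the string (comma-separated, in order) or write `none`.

A → no match
B → match
C → match
D → no match — must start with 'c'
E → no match

B, C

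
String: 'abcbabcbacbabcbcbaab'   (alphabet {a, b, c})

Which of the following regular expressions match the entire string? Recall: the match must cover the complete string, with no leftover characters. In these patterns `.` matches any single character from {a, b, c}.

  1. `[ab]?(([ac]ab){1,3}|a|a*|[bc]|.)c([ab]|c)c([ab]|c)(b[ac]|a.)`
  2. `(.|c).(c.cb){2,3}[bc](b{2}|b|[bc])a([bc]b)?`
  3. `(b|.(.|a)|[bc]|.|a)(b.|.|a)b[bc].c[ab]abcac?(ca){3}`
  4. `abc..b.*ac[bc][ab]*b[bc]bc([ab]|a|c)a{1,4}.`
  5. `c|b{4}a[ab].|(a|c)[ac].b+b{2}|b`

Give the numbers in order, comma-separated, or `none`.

4

1 → no match
2 → no match
3 → no match — must end with 'ca'
4 → match
5 → no match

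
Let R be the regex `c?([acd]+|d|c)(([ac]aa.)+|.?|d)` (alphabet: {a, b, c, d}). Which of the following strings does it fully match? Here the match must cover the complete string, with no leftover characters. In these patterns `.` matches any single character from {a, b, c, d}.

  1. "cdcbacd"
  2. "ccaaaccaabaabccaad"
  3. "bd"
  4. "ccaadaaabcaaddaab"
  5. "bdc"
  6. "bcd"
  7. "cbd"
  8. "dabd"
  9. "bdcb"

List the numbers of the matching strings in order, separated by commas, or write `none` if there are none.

none

1 → no match
2 → no match
3 → no match
4 → no match
5 → no match
6 → no match
7 → no match
8 → no match
9 → no match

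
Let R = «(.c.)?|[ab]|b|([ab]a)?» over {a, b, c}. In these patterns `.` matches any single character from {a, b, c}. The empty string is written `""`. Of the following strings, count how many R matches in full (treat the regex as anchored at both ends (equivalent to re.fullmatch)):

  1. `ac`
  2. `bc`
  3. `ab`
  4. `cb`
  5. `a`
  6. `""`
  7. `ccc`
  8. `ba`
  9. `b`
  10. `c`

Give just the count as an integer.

5

1 → no match
2 → no match
3 → no match
4 → no match
5 → match
6 → match
7 → match
8 → match
9 → match
10 → no match
Total matched: 5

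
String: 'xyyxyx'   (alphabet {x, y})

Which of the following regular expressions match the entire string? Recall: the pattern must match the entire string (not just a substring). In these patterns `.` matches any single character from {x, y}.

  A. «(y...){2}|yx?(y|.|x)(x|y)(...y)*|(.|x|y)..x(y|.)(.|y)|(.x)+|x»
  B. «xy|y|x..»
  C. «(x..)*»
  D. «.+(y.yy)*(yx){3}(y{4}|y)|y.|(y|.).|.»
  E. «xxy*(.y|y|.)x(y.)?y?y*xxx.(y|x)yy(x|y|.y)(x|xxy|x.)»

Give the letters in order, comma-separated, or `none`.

A, C

A → match
B → no match
C → match
D → no match
E → no match — must start with 'xx'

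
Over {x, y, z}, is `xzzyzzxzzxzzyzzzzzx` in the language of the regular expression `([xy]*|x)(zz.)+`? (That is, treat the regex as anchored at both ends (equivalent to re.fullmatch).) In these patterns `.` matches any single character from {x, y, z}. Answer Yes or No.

Yes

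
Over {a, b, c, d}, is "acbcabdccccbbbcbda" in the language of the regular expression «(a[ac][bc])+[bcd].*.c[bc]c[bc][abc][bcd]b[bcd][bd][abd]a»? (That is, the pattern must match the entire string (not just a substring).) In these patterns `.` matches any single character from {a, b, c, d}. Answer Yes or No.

Yes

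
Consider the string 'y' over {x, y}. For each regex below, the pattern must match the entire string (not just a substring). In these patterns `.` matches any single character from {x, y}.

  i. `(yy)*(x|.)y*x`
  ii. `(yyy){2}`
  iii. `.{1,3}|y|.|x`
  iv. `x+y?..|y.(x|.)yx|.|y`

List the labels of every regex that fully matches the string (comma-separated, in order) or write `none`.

i → no match — must end with 'x'
ii → no match — must start with 'yyy'
iii → match
iv → match

iii, iv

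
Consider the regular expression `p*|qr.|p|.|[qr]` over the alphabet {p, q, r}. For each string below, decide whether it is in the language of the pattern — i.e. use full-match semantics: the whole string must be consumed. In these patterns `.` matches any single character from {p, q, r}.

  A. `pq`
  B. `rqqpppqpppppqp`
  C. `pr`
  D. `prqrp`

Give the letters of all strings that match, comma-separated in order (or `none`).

none

A → no match
B → no match
C → no match
D → no match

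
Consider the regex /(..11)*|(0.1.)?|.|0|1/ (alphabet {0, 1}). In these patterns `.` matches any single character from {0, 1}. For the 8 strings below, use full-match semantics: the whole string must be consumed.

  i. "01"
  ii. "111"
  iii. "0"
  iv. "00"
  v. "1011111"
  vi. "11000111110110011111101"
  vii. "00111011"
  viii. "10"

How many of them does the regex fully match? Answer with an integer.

2

i → no match
ii → no match
iii → match
iv → no match
v → no match
vi → no match
vii → match
viii → no match
Total matched: 2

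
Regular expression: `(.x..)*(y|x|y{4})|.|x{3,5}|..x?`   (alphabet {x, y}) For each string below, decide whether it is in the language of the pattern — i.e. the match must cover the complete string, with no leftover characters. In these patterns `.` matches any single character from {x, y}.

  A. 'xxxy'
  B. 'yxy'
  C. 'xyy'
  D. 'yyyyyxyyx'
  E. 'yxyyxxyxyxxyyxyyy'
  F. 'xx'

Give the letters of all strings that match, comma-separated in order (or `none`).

A. 'xxxy' → no match
B. 'yxy' → no match
C. 'xyy' → no match
D. 'yyyyyxyyx' → no match
E → match
F. 'xx' → match

E, F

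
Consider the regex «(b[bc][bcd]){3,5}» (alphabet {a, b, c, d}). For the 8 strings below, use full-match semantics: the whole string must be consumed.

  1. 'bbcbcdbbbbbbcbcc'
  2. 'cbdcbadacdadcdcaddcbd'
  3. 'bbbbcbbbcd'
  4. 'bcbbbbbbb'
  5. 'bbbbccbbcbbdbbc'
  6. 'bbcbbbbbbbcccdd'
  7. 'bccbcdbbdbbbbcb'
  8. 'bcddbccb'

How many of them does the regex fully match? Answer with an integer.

1 → no match
2 → no match — must start with 'b'
3 → no match
4 → match
5 → match
6 → no match
7 → match
8 → no match
Total matched: 3

3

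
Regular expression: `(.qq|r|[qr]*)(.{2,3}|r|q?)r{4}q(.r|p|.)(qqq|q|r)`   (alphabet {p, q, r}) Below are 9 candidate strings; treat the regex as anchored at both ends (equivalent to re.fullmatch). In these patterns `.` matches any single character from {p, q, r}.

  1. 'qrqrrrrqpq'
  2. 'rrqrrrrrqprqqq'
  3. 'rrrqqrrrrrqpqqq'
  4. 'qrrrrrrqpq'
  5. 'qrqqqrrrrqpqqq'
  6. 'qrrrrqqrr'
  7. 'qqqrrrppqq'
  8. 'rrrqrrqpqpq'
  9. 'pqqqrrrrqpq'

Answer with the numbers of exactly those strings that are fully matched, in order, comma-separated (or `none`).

1, 2, 3, 4, 5, 6, 9

1 → match
2 → match
3 → match
4 → match
5 → match
6 → match
7 → no match
8 → no match
9 → match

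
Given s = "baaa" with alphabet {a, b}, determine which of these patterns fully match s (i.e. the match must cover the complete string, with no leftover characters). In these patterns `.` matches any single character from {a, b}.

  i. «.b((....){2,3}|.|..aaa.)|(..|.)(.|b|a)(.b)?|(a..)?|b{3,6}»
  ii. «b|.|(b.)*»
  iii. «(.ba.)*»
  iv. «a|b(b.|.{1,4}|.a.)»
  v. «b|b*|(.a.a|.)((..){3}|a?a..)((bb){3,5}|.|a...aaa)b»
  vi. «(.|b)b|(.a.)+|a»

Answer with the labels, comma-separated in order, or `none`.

iv

i → no match
ii → no match
iii → no match
iv → match
v → no match
vi → no match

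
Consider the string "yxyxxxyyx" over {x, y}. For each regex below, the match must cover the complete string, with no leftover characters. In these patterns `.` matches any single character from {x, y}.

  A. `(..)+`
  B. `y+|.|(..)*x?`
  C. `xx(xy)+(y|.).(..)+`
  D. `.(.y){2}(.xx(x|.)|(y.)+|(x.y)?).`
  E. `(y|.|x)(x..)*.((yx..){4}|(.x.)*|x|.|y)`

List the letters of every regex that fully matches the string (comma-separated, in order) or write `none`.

B, E

A → no match
B → match
C → no match — must start with "xxxy"
D → no match
E → match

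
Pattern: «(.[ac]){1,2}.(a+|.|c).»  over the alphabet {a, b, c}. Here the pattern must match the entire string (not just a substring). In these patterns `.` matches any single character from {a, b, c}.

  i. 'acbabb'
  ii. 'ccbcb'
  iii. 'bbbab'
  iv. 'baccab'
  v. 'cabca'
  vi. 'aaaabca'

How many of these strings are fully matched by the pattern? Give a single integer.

i. 'acbabb' → no match
ii. 'ccbcb' → match
iii. 'bbbab' → no match
iv. 'baccab' → no match
v. 'cabca' → match
vi. 'aaaabca' → match
Total matched: 3

3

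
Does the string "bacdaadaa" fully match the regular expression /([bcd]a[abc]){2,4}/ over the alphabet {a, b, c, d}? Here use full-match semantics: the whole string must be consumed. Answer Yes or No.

Yes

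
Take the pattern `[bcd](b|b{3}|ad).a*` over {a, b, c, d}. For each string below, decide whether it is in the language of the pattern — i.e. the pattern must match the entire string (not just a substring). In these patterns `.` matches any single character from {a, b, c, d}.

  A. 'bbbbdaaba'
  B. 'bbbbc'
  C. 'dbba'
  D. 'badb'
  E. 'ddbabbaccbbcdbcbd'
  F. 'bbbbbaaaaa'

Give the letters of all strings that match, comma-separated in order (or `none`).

A → no match
B → match
C → match
D → match
E → no match
F → match

B, C, D, F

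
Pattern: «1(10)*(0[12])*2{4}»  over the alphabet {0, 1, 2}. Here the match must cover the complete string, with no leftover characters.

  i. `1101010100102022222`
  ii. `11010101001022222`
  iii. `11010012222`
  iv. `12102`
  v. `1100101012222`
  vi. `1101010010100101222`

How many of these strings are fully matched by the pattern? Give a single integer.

4

i → match
ii → match
iii. `11010012222` → match
iv. `12102` → no match
v → match
vi → no match
Total matched: 4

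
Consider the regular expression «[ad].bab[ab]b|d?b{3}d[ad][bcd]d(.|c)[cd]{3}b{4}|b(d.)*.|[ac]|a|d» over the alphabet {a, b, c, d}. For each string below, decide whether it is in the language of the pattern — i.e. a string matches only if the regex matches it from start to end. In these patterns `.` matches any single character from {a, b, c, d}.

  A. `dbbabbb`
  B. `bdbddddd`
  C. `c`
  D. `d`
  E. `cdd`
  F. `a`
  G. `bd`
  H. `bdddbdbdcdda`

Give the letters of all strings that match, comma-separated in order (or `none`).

A, B, C, D, F, G, H

A → match
B → match
C → match
D → match
E → no match
F → match
G → match
H → match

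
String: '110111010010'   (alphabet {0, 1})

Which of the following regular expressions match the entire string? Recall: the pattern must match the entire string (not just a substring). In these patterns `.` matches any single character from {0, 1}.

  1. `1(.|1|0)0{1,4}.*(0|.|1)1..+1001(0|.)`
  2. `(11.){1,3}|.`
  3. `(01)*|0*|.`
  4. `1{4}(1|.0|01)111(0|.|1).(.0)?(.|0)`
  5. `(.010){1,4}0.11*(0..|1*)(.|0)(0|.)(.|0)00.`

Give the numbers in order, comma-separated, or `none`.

1 → match
2 → no match
3 → no match
4 → no match
5 → no match

1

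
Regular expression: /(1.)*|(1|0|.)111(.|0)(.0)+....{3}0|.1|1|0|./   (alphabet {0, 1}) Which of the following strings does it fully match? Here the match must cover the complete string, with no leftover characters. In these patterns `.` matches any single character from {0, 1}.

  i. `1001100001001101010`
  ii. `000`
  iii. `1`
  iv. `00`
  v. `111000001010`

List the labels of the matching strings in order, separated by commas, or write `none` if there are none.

iii

i → no match
ii. `000` → no match
iii. `1` → match
iv. `00` → no match
v. `111000001010` → no match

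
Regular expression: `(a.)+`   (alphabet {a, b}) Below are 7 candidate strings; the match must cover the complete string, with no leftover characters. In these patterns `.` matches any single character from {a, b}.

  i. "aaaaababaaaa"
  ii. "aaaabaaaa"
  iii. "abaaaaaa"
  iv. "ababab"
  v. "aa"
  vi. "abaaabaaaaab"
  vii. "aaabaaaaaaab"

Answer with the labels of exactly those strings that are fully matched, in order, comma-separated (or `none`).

i, iii, iv, v, vi, vii

i → match
ii → no match
iii → match
iv → match
v → match
vi → match
vii → match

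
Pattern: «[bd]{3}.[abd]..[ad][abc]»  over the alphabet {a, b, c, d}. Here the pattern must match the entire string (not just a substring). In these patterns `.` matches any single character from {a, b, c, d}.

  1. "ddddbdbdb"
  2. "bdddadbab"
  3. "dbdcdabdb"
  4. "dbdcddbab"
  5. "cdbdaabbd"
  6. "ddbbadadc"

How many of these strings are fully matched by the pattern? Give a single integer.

1 → match
2 → match
3 → match
4 → match
5 → no match
6 → match
Total matched: 5

5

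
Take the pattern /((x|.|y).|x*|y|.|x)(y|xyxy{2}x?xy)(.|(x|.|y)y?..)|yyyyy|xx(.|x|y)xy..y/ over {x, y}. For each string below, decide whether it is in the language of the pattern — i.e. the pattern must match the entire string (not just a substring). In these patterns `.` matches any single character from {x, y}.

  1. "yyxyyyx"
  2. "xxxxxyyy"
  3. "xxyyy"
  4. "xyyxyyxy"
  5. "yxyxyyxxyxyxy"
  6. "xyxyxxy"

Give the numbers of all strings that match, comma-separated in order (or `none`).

1. "yyxyyyx" → no match
2. "xxxxxyyy" → no match
3. "xxyyy" → no match
4. "xyyxyyxy" → no match
5 → match
6. "xyxyxxy" → no match

5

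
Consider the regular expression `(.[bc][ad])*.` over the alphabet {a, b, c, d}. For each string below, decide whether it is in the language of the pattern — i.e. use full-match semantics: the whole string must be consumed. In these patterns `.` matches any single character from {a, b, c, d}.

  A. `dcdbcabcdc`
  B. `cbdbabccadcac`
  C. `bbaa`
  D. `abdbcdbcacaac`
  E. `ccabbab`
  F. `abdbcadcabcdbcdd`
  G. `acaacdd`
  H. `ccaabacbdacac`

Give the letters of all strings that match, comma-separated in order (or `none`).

A, C, E, F, G, H

A → match
B → no match
C → match
D → no match
E → match
F → match
G → match
H → match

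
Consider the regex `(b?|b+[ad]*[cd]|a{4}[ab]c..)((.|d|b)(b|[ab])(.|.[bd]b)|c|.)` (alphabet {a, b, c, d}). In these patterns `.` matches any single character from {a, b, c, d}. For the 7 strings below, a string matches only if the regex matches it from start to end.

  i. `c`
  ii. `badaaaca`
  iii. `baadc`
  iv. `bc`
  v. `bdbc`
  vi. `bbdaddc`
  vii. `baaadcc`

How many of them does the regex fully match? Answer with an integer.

i. `c` → match
ii. `badaaaca` → match
iii. `baadc` → match
iv. `bc` → match
v. `bdbc` → match
vi. `bbdaddc` → match
vii. `baaadcc` → match
Total matched: 7

7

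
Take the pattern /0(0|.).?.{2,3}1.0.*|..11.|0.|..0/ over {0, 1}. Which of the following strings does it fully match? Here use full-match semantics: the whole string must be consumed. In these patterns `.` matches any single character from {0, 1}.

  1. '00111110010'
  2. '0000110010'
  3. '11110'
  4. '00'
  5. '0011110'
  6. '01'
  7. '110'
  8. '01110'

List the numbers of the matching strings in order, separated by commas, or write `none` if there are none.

1, 2, 3, 4, 5, 6, 7, 8

1 → match
2 → match
3 → match
4 → match
5 → match
6 → match
7 → match
8 → match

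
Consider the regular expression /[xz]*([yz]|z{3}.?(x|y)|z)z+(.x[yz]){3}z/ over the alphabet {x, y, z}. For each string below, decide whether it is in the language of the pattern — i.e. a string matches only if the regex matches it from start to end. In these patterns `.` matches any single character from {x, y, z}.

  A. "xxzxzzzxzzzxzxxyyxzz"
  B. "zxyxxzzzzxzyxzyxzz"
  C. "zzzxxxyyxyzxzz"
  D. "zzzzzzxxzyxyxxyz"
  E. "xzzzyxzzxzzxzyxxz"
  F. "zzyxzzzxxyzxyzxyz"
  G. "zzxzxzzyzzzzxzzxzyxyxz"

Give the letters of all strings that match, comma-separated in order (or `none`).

A, D

A → match
B → no match
C → no match
D → match
E → no match
F → no match
G → no match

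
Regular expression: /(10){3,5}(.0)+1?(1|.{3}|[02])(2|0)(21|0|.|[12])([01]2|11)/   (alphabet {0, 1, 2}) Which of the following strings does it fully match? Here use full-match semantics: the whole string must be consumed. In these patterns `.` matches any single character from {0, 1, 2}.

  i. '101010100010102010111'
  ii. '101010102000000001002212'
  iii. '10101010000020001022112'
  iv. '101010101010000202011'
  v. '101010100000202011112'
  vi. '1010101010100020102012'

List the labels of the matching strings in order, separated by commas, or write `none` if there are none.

i → match
ii → no match
iii → match
iv → match
v → no match
vi → match

i, iii, iv, vi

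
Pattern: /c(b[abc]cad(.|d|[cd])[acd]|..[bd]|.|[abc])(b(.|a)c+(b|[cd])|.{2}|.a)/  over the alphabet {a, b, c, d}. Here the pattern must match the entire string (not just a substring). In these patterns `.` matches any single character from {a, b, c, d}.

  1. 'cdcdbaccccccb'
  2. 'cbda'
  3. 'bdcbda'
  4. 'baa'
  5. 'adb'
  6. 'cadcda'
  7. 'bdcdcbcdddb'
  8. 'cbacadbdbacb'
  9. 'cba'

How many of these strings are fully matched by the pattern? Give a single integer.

3

1 → match
2 → match
3 → no match — must start with 'c'
4 → no match — must start with 'c'
5 → no match — must start with 'c'
6 → no match
7 → no match — must start with 'c'
8 → match
9 → no match
Total matched: 3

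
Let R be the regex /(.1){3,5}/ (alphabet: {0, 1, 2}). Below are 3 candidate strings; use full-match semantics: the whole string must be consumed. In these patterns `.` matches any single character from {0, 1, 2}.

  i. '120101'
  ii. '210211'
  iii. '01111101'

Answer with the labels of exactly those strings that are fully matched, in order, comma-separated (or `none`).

i → no match
ii → no match
iii → match

iii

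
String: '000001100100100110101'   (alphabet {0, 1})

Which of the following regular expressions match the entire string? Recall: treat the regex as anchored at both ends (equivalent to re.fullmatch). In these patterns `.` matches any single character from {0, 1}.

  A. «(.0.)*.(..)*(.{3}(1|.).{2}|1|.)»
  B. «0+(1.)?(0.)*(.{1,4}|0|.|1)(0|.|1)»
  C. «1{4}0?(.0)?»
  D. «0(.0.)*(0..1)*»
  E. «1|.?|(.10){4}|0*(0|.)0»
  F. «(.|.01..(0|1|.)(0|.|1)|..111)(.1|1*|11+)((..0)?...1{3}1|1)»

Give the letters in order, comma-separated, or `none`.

A

A → match
B → no match
C → no match — must start with '1'
D → no match
E → no match
F → no match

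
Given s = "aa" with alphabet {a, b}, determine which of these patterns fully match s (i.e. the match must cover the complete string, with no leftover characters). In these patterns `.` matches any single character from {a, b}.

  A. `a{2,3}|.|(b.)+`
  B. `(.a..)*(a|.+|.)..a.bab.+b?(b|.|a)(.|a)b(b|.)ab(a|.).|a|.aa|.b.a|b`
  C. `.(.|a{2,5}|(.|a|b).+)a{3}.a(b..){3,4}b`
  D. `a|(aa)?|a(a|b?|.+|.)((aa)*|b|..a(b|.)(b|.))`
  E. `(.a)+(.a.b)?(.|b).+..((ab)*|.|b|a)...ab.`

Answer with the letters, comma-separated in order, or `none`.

A → match
B → no match
C → no match — must end with "b"
D → match
E → no match

A, D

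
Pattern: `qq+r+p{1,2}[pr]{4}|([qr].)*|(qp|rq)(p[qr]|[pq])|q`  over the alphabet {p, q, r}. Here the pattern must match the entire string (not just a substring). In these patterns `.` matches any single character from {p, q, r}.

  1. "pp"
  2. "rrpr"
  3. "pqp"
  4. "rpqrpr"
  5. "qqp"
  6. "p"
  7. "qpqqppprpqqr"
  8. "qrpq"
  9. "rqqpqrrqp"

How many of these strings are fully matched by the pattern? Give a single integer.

1 → no match
2 → no match
3 → no match
4 → no match
5 → no match
6 → no match
7 → no match
8 → no match
9 → no match
Total matched: 0

0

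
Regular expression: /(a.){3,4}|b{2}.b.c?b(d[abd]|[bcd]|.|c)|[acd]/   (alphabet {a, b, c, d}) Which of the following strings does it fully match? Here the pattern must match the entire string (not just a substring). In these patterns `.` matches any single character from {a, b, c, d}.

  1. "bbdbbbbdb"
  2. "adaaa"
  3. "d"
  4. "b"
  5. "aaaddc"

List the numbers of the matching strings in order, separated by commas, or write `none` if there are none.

1. "bbdbbbbdb" → no match
2. "adaaa" → no match
3. "d" → match
4. "b" → no match
5. "aaaddc" → no match

3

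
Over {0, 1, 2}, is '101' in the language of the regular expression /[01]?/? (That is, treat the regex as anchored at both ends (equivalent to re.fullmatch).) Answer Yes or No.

No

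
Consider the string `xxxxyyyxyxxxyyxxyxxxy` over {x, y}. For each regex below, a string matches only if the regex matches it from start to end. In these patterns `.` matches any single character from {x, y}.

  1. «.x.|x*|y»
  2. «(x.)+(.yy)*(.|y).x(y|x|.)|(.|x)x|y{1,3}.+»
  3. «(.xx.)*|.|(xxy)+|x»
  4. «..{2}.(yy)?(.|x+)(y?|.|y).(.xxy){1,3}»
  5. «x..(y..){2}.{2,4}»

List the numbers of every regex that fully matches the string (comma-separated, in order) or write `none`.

4

1 → no match
2 → no match
3 → no match
4 → match
5 → no match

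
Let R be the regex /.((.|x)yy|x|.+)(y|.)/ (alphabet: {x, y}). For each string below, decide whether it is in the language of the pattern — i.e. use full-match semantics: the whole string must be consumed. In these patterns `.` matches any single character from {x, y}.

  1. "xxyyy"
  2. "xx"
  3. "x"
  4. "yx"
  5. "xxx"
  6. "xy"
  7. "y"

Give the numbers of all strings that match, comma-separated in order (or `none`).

1 → match
2 → no match
3 → no match
4 → no match
5 → match
6 → no match
7 → no match

1, 5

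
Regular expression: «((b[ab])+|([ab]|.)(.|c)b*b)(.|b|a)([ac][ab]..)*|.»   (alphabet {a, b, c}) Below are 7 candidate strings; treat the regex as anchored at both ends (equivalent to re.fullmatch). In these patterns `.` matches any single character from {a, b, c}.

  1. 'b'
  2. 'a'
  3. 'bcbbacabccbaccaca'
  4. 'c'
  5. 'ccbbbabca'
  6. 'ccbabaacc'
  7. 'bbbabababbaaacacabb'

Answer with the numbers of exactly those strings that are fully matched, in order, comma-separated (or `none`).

1, 2, 3, 4, 5, 7

1. 'b' → match
2. 'a' → match
3 → match
4. 'c' → match
5. 'ccbbbabca' → match
6. 'ccbabaacc' → no match
7 → match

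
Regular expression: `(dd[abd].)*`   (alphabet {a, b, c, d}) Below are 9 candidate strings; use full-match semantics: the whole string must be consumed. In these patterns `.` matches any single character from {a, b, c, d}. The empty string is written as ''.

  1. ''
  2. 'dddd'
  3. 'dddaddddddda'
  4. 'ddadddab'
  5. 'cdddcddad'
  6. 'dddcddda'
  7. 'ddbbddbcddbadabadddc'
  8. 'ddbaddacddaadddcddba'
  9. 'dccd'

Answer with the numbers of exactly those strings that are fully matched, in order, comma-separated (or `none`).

1 → match
2 → match
3 → match
4 → match
5 → no match
6 → match
7 → no match
8 → match
9 → no match

1, 2, 3, 4, 6, 8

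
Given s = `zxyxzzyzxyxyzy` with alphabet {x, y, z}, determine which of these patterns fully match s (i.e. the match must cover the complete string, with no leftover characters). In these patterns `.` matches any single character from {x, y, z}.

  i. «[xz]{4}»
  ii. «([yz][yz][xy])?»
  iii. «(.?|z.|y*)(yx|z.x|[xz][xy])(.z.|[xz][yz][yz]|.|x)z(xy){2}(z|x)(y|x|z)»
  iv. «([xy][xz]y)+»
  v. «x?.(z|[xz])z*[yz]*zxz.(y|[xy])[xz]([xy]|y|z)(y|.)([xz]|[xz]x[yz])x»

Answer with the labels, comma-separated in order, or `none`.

iii

i → no match
ii → no match
iii → match
iv → no match
v → no match — must end with `x`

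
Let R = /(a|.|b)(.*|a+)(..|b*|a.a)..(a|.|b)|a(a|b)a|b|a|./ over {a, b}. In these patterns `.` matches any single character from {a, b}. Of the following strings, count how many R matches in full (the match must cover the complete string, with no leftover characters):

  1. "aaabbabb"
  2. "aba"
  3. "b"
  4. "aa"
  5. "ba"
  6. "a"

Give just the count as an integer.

4

1 → match
2 → match
3 → match
4 → no match
5 → no match
6 → match
Total matched: 4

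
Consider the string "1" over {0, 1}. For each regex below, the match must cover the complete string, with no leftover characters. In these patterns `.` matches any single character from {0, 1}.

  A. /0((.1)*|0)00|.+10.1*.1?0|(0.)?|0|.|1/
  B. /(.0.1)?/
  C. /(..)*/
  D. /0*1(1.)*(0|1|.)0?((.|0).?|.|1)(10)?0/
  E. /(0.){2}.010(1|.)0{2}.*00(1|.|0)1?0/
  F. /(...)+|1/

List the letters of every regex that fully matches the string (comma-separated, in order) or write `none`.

A, F

A → match
B → no match
C → no match
D → no match — must end with "0"
E → no match — must start with "0"
F → match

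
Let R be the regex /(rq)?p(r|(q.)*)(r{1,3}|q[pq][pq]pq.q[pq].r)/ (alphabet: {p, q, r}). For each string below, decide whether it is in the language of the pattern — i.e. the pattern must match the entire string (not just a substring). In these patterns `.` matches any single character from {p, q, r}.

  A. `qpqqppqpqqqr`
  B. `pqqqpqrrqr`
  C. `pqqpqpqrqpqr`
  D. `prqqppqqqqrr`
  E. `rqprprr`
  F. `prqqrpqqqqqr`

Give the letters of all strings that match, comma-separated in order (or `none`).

A → no match
B → no match
C → no match
D → match
E → no match
F → no match

D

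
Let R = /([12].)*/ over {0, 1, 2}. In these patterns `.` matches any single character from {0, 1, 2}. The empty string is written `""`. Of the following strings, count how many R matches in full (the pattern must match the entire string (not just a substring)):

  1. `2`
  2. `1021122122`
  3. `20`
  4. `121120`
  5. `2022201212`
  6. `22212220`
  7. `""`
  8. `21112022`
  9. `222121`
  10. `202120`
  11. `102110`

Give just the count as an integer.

1 → no match
2 → match
3 → match
4 → match
5 → match
6 → match
7 → match
8 → match
9 → match
10 → match
11 → match
Total matched: 10

10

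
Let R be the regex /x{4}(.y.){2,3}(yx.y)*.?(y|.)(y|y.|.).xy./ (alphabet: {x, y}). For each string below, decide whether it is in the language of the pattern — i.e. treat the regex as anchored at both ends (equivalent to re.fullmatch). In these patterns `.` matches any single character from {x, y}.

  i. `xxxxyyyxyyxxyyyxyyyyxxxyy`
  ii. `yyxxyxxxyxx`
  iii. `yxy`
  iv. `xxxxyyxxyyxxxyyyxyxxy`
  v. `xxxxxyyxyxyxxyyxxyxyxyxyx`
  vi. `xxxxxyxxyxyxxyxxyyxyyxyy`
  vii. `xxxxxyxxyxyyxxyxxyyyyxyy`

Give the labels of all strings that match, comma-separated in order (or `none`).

i → no match
ii. `yyxxyxxxyxx` → no match — must start with `x`
iii. `yxy` → no match — must start with `x`
iv → no match
v → match
vi → no match
vii → no match

v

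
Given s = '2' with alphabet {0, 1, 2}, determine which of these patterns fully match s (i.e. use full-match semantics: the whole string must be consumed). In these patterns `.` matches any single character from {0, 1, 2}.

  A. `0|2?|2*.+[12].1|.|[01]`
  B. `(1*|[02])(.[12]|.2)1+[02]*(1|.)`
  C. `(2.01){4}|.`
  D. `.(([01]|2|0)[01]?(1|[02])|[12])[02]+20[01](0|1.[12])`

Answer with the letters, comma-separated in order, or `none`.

A, C

A → match
B → no match
C → match
D → no match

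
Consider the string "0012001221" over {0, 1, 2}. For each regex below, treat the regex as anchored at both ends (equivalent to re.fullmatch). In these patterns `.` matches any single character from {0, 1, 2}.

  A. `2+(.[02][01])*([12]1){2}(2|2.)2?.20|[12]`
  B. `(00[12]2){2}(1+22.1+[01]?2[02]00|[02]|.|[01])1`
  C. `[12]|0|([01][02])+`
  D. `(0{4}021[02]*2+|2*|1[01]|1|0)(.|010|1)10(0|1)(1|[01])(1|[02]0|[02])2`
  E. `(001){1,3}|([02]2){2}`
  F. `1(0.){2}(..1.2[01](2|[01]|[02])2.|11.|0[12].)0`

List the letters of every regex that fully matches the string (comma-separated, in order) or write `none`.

B

A → no match
B → match
C → no match
D → no match — must end with "2"
E → no match
F → no match — must start with "10"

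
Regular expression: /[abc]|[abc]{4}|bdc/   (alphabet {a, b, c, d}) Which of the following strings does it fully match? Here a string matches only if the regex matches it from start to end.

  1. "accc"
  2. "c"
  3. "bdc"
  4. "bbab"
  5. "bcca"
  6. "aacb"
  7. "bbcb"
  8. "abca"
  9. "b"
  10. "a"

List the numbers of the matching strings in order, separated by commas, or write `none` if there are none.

1, 2, 3, 4, 5, 6, 7, 8, 9, 10

1 → match
2 → match
3 → match
4 → match
5 → match
6 → match
7 → match
8 → match
9 → match
10 → match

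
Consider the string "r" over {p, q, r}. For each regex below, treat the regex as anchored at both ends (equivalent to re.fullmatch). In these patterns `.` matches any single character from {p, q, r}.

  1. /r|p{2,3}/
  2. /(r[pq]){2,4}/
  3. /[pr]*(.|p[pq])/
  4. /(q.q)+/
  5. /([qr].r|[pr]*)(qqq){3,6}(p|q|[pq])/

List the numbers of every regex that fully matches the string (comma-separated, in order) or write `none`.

1 → match
2 → no match
3 → match
4 → no match — must start with "q"
5 → no match

1, 3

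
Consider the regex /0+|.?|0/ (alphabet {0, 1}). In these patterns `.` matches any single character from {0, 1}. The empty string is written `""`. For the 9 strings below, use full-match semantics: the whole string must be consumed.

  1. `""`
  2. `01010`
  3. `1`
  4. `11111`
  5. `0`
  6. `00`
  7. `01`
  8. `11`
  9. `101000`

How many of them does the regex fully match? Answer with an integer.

4

1 → match
2 → no match
3 → match
4 → no match
5 → match
6 → match
7 → no match
8 → no match
9 → no match
Total matched: 4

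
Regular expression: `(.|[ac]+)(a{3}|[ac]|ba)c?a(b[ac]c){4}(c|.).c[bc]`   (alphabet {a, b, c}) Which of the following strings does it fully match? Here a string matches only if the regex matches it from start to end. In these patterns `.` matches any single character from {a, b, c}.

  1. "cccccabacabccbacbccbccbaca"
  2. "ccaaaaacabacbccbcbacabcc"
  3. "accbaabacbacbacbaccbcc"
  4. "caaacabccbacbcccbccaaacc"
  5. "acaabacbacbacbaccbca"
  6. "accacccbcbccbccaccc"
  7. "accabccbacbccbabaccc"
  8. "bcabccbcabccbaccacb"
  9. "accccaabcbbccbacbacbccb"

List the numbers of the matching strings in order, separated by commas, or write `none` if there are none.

1 → no match
2 → no match
3 → match
4 → no match
5 → no match
6 → no match
7 → no match
8 → no match
9 → no match

3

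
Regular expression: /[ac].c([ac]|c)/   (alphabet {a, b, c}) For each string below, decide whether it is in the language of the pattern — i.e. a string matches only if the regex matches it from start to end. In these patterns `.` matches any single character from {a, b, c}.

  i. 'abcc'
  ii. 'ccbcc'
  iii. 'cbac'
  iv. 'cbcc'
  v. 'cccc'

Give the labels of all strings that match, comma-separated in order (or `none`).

i, iv, v

i → match
ii → no match
iii → no match
iv → match
v → match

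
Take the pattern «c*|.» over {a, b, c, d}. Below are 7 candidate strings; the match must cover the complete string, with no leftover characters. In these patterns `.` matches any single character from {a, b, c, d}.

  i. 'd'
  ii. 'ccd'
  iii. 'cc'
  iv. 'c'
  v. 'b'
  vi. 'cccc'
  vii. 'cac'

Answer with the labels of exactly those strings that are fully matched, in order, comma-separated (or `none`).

i → match
ii → no match
iii → match
iv → match
v → match
vi → match
vii → no match

i, iii, iv, v, vi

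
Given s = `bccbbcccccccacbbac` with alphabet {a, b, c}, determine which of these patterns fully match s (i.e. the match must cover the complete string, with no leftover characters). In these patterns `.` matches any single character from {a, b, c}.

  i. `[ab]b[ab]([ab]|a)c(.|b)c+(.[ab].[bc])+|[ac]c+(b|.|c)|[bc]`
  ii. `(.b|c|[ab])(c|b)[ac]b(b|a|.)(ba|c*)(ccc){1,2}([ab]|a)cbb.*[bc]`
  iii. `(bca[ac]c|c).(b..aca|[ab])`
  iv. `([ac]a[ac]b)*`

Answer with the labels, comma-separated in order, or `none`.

ii

i → no match
ii → match
iii → no match
iv → no match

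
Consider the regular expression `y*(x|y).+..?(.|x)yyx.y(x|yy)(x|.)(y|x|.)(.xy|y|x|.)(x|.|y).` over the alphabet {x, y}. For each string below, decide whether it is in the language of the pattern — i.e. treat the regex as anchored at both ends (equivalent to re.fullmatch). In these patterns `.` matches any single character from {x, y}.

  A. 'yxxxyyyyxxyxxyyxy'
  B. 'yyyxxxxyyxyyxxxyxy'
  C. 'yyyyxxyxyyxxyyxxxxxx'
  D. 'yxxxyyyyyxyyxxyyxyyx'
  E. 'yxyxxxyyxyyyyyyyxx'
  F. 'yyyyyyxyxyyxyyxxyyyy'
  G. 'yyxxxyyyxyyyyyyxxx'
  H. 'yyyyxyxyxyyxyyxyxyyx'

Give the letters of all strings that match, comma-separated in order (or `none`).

A → match
B → match
C → no match
D → match
E → match
F → match
G → match
H → match

A, B, D, E, F, G, H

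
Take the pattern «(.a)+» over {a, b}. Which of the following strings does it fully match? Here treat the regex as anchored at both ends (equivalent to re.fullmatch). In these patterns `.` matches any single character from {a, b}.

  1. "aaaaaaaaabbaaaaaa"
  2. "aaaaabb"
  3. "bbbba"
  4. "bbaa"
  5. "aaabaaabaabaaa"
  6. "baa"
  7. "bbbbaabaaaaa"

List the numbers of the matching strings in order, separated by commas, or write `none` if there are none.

1 → no match
2 → no match — must end with "a"
3 → no match
4 → no match
5 → no match
6 → no match
7 → no match

none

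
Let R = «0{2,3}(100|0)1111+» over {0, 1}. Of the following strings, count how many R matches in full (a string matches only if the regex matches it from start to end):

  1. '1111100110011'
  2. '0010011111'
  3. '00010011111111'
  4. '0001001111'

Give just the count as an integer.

3

1 → no match — must start with '0'
2 → match
3 → match
4 → match
Total matched: 3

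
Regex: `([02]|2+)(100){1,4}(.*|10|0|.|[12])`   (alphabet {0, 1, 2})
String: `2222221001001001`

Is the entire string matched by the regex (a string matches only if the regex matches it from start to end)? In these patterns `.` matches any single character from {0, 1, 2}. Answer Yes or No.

Yes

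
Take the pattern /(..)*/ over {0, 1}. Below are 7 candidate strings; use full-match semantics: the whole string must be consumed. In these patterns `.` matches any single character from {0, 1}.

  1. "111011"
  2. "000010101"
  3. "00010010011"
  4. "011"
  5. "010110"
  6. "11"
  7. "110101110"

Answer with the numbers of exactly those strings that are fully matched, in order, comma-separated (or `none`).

1, 5, 6

1 → match
2 → no match
3 → no match
4 → no match
5 → match
6 → match
7 → no match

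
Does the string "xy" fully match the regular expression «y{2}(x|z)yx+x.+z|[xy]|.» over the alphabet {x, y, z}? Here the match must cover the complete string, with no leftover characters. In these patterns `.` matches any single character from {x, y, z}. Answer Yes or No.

No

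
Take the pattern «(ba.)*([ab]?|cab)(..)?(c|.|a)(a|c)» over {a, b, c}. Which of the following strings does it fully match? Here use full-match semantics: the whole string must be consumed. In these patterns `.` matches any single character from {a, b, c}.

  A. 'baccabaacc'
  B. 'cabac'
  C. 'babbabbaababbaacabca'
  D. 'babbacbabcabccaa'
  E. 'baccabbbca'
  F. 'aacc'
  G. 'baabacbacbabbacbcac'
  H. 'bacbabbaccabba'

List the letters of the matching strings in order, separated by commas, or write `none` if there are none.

A, B, C, D, E, F, G, H

A → match
B → match
C → match
D → match
E → match
F → match
G → match
H → match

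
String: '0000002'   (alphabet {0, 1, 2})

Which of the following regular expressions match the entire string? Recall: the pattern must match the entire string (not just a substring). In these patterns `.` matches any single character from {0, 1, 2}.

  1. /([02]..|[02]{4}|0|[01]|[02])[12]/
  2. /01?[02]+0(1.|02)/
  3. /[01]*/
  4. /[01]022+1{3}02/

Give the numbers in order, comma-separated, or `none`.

2

1 → no match
2 → match
3 → no match
4 → no match — must end with '102'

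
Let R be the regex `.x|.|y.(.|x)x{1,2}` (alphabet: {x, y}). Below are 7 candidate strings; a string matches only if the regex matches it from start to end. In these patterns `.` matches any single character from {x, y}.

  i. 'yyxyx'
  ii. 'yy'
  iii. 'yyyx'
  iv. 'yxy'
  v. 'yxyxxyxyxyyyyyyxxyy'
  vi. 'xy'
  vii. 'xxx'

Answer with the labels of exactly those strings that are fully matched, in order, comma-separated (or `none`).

iii

i → no match
ii → no match
iii → match
iv → no match
v → no match
vi → no match
vii → no match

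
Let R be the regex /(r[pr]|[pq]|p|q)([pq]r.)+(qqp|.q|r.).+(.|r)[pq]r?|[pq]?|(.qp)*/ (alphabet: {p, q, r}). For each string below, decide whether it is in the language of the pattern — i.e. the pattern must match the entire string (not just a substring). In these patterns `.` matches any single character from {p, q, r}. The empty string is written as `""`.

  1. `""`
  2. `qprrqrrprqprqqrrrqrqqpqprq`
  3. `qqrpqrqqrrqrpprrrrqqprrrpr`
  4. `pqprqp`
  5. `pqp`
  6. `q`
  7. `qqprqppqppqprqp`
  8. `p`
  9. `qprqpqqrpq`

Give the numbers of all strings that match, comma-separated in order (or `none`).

1 → match
2 → match
3 → match
4 → match
5 → match
6 → match
7 → match
8 → match
9 → match

1, 2, 3, 4, 5, 6, 7, 8, 9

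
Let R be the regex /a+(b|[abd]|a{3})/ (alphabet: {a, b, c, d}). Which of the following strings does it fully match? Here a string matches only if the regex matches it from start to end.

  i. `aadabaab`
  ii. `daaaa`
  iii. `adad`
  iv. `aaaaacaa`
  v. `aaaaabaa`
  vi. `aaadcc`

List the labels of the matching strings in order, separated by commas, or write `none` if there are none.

none

i. `aadabaab` → no match
ii. `daaaa` → no match — must start with `a`
iii. `adad` → no match
iv. `aaaaacaa` → no match
v. `aaaaabaa` → no match
vi. `aaadcc` → no match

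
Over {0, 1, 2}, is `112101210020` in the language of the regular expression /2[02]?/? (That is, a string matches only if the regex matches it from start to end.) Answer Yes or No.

Every match must start with `2`, but `112101210020` does not.

No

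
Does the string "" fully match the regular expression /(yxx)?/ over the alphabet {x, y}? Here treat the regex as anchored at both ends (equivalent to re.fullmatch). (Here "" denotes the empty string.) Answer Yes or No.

Yes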